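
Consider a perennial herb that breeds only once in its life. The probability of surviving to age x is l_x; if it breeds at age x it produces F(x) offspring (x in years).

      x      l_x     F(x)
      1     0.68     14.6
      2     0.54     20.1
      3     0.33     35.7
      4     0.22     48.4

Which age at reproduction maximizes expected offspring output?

Expected offspring if breeding at age x = l_x × F(x):
  age 1: 0.68 × 14.6 = 9.928
  age 2: 0.54 × 20.1 = 10.854
  age 3: 0.33 × 35.7 = 11.781
  age 4: 0.22 × 48.4 = 10.648
Maximum at age 3 (11.781).

3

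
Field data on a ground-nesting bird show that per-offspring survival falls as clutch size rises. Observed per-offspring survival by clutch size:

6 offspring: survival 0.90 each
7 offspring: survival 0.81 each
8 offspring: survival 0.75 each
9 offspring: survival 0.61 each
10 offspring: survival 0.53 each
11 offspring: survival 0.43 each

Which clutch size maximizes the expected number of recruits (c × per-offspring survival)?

8

Expected recruits = c × s(c):
  c=6: 6 × 0.90 = 5.400
  c=7: 7 × 0.81 = 5.670
  c=8: 8 × 0.75 = 6.000
  c=9: 9 × 0.61 = 5.490
  c=10: 10 × 0.53 = 5.300
  c=11: 11 × 0.43 = 4.730
Maximum at c = 8 (6.000 recruits).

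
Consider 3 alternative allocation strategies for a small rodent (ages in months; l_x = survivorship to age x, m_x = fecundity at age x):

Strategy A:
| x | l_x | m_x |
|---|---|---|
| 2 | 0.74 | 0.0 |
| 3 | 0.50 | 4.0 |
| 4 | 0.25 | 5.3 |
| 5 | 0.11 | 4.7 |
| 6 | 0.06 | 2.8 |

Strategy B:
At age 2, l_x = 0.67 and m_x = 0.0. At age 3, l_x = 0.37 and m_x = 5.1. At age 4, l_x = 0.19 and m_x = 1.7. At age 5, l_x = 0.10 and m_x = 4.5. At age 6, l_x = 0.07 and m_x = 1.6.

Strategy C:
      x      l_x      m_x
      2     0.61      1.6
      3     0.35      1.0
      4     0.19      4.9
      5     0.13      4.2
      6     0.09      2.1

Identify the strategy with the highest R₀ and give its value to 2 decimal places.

4.01

Strategy A: R₀ = 0.74×0.0 + 0.50×4.0 + 0.25×5.3 + 0.11×4.7 + 0.06×2.8 = 4.0100
Strategy B: R₀ = 0.67×0.0 + 0.37×5.1 + 0.19×1.7 + 0.10×4.5 + 0.07×1.6 = 2.7720
Strategy C: R₀ = 0.61×1.6 + 0.35×1.0 + 0.19×4.9 + 0.13×4.2 + 0.09×2.1 = 2.9920
Highest R₀: strategy A with 4.0100.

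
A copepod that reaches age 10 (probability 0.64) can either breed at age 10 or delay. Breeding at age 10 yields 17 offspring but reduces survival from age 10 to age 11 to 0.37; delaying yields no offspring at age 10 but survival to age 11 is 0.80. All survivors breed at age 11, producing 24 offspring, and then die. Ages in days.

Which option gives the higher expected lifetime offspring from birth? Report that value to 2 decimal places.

16.56

breed at age 10: R₀ = 0.64 × (17 + 0.37 × 24) = 0.64 × 25.8800 = 16.5632
delay to age 11: R₀ = 0.64 × (0.80 × 24) = 0.64 × 19.2000 = 12.2880
Higher: breed at age 10 (16.5632).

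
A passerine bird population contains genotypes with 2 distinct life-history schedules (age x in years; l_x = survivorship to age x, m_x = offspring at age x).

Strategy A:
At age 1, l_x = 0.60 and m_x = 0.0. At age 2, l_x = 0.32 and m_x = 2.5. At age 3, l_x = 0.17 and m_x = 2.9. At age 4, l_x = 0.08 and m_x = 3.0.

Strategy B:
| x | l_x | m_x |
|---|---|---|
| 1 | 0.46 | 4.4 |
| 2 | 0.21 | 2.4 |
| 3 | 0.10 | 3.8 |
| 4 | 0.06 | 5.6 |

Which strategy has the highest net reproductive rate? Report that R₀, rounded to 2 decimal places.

3.24

Strategy A: R₀ = 0.60×0.0 + 0.32×2.5 + 0.17×2.9 + 0.08×3.0 = 1.5330
Strategy B: R₀ = 0.46×4.4 + 0.21×2.4 + 0.10×3.8 + 0.06×5.6 = 3.2440
Highest R₀: strategy B with 3.2440.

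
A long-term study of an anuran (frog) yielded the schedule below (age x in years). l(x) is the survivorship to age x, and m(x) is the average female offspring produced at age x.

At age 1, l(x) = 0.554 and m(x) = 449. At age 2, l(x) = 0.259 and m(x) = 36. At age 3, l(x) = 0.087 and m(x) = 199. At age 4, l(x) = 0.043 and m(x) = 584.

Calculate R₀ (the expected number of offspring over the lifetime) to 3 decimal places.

R₀ = Σ l(x) m(x):
  age 1: 0.554 × 449 = 248.7460
  age 2: 0.259 × 36 = 9.3240
  age 3: 0.087 × 199 = 17.3130
  age 4: 0.043 × 584 = 25.1120
R₀ = 248.7460 + 9.3240 + 17.3130 + 25.1120 = 300.4950

300.495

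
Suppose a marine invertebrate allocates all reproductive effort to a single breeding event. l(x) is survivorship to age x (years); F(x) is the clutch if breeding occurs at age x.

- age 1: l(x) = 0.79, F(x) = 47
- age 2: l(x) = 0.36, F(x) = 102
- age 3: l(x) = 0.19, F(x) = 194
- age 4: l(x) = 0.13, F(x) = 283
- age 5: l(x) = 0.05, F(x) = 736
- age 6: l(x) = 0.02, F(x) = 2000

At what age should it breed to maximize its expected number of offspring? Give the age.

6

Expected offspring if breeding at age x = l(x) × F(x):
  age 1: 0.79 × 47 = 37.130
  age 2: 0.36 × 102 = 36.720
  age 3: 0.19 × 194 = 36.860
  age 4: 0.13 × 283 = 36.790
  age 5: 0.05 × 736 = 36.800
  age 6: 0.02 × 2000 = 40.000
Maximum at age 6 (40.000).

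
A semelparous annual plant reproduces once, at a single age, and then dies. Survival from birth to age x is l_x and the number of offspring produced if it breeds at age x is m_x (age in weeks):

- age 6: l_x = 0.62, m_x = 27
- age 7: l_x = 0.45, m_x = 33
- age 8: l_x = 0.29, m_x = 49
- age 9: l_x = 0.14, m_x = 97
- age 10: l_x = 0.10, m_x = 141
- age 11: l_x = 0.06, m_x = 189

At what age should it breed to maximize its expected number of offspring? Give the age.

Expected offspring if breeding at age x = l_x × m_x:
  age 6: 0.62 × 27 = 16.740
  age 7: 0.45 × 33 = 14.850
  age 8: 0.29 × 49 = 14.210
  age 9: 0.14 × 97 = 13.580
  age 10: 0.10 × 141 = 14.100
  age 11: 0.06 × 189 = 11.340
Maximum at age 6 (16.740).

6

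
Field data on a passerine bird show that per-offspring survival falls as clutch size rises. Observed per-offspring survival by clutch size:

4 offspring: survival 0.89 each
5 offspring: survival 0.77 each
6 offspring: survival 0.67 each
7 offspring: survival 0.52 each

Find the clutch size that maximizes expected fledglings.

6

Expected fledglings = c × s(c):
  c=4: 4 × 0.89 = 3.560
  c=5: 5 × 0.77 = 3.850
  c=6: 6 × 0.67 = 4.020
  c=7: 7 × 0.52 = 3.640
Maximum at c = 6 (4.020 fledglings).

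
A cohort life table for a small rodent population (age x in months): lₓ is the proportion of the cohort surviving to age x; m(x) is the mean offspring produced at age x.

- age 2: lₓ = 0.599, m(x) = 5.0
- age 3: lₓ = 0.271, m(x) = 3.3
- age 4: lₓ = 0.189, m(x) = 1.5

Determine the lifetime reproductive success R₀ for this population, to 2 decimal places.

4.17

R₀ = Σ lₓ m(x):
  age 2: 0.599 × 5.0 = 2.9950
  age 3: 0.271 × 3.3 = 0.8943
  age 4: 0.189 × 1.5 = 0.2835
R₀ = 2.9950 + 0.8943 + 0.2835 = 4.1728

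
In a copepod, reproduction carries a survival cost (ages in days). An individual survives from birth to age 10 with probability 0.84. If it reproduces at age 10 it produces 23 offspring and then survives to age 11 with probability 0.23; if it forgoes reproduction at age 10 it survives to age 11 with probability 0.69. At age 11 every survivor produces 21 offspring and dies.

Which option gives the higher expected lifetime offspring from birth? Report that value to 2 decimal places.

23.38

breed at age 10: R₀ = 0.84 × (23 + 0.23 × 21) = 0.84 × 27.8300 = 23.3772
delay to age 11: R₀ = 0.84 × (0.69 × 21) = 0.84 × 14.4900 = 12.1716
Higher: breed at age 10 (23.3772).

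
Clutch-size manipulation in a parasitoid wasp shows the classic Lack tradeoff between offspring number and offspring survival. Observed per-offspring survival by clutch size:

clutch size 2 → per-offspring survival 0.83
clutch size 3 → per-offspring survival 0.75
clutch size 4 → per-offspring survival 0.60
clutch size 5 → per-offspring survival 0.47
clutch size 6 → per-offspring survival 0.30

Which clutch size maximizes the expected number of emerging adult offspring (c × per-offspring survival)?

4

Expected emerging adult offspring = c × s(c):
  c=2: 2 × 0.83 = 1.660
  c=3: 3 × 0.75 = 2.250
  c=4: 4 × 0.60 = 2.400
  c=5: 5 × 0.47 = 2.350
  c=6: 6 × 0.30 = 1.800
Maximum at c = 4 (2.400 emerging adult offspring).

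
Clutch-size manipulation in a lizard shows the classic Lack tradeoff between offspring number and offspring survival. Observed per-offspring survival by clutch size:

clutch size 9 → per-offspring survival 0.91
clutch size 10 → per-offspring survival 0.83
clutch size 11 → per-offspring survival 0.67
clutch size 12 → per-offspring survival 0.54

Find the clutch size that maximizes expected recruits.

Expected recruits = c × s(c):
  c=9: 9 × 0.91 = 8.190
  c=10: 10 × 0.83 = 8.300
  c=11: 11 × 0.67 = 7.370
  c=12: 12 × 0.54 = 6.480
Maximum at c = 10 (8.300 recruits).

10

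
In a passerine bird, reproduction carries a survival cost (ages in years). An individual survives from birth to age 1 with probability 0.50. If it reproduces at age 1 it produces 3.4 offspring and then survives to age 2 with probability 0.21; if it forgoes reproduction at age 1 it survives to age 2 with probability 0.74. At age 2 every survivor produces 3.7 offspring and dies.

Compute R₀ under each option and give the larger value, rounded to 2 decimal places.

breed at age 1: R₀ = 0.50 × (3.4 + 0.21 × 3.7) = 0.50 × 4.1770 = 2.0885
delay to age 2: R₀ = 0.50 × (0.74 × 3.7) = 0.50 × 2.7380 = 1.3690
Higher: breed at age 1 (2.0885).

2.09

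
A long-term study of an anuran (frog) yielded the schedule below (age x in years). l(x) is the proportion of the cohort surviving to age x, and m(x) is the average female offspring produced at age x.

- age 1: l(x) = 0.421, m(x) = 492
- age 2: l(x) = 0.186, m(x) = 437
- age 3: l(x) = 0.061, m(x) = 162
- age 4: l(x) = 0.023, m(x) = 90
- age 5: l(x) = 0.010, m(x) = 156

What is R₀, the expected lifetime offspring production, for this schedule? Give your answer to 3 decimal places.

301.926

R₀ = Σ l(x) m(x):
  age 1: 0.421 × 492 = 207.1320
  age 2: 0.186 × 437 = 81.2820
  age 3: 0.061 × 162 = 9.8820
  age 4: 0.023 × 90 = 2.0700
  age 5: 0.010 × 156 = 1.5600
R₀ = 207.1320 + 81.2820 + 9.8820 + 2.0700 + 1.5600 = 301.9260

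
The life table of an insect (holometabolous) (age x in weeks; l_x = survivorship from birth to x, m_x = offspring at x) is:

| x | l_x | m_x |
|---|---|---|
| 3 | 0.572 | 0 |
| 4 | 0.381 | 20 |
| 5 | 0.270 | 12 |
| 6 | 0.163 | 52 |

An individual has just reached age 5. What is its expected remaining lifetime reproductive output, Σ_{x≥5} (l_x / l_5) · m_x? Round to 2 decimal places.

l_5 = 0.270. Conditional survival from age 5 to x is l_x / l_5.
  x=5: (0.270/0.270) × 12 = 12.0000
  x=6: (0.163/0.270) × 52 = 31.3926
Sum = 12.0000 + 31.3926 = 43.3926

43.39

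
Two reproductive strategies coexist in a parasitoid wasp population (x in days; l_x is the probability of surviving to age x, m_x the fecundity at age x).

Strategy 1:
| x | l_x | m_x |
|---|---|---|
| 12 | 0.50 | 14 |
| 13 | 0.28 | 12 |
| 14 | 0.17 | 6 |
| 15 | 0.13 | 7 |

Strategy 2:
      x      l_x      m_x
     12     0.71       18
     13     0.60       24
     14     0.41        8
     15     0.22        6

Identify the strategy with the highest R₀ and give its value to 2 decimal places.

31.78

Strategy 1: R₀ = 0.50×14 + 0.28×12 + 0.17×6 + 0.13×7 = 12.2900
Strategy 2: R₀ = 0.71×18 + 0.60×24 + 0.41×8 + 0.22×6 = 31.7800
Highest R₀: strategy 2 with 31.7800.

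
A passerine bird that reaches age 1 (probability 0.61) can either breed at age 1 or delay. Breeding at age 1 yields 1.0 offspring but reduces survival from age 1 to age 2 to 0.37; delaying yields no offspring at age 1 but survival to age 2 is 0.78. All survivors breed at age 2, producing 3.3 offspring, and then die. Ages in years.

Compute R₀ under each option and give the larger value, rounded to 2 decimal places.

1.57

breed at age 1: R₀ = 0.61 × (1.0 + 0.37 × 3.3) = 0.61 × 2.2210 = 1.3548
delay to age 2: R₀ = 0.61 × (0.78 × 3.3) = 0.61 × 2.5740 = 1.5701
Higher: delay to age 2 (1.5701).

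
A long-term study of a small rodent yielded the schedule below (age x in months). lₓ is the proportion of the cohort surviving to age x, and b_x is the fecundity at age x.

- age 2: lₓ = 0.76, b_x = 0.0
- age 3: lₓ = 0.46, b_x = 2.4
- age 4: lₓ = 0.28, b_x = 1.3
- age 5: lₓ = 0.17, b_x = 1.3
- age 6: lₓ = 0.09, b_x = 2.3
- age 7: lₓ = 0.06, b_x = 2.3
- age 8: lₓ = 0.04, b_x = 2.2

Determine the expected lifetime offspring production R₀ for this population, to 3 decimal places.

2.122

R₀ = Σ lₓ b_x:
  age 2: 0.76 × 0.0 = 0.0000
  age 3: 0.46 × 2.4 = 1.1040
  age 4: 0.28 × 1.3 = 0.3640
  age 5: 0.17 × 1.3 = 0.2210
  age 6: 0.09 × 2.3 = 0.2070
  age 7: 0.06 × 2.3 = 0.1380
  age 8: 0.04 × 2.2 = 0.0880
R₀ = 0.0000 + 1.1040 + 0.3640 + 0.2210 + 0.2070 + 0.1380 + 0.0880 = 2.1220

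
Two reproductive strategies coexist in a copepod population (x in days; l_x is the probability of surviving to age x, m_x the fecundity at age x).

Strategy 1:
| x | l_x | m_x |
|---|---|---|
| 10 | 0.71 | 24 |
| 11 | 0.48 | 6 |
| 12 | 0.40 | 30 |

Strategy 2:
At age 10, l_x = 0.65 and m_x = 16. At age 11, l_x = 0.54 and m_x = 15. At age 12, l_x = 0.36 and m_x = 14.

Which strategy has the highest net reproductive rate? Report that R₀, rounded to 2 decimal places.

Strategy 1: R₀ = 0.71×24 + 0.48×6 + 0.40×30 = 31.9200
Strategy 2: R₀ = 0.65×16 + 0.54×15 + 0.36×14 = 23.5400
Highest R₀: strategy 1 with 31.9200.

31.92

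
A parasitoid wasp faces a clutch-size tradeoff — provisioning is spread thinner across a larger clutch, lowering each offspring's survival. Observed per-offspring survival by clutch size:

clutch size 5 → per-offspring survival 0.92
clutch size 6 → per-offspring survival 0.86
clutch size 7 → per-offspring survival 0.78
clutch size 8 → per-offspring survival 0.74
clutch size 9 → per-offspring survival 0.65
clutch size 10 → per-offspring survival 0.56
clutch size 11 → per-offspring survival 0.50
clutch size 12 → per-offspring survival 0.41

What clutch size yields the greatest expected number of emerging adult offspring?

Expected emerging adult offspring = c × s(c):
  c=5: 5 × 0.92 = 4.600
  c=6: 6 × 0.86 = 5.160
  c=7: 7 × 0.78 = 5.460
  c=8: 8 × 0.74 = 5.920
  c=9: 9 × 0.65 = 5.850
  c=10: 10 × 0.56 = 5.600
  c=11: 11 × 0.50 = 5.500
  c=12: 12 × 0.41 = 4.920
Maximum at c = 8 (5.920 emerging adult offspring).

8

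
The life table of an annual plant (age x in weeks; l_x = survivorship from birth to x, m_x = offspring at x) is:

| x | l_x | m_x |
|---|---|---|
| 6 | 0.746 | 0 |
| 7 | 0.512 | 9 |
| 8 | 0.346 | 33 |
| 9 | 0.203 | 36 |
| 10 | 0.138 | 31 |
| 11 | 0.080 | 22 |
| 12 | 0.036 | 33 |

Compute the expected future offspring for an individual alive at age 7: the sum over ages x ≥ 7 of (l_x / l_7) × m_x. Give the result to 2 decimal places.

l_7 = 0.512. Conditional survival from age 7 to x is l_x / l_7.
  x=7: (0.512/0.512) × 9 = 9.0000
  x=8: (0.346/0.512) × 33 = 22.3008
  x=9: (0.203/0.512) × 36 = 14.2734
  x=10: (0.138/0.512) × 31 = 8.3555
  x=11: (0.080/0.512) × 22 = 3.4375
  x=12: (0.036/0.512) × 33 = 2.3203
Sum = 9.0000 + 22.3008 + 14.2734 + 8.3555 + 3.4375 + 2.3203 = 59.6875

59.69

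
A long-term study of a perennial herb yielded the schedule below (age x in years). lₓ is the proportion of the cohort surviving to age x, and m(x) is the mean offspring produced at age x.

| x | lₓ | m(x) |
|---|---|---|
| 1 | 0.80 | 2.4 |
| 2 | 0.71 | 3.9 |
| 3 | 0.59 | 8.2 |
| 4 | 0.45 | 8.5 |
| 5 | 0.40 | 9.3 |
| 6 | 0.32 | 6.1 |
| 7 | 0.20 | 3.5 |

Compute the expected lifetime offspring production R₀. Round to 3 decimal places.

R₀ = Σ lₓ m(x):
  age 1: 0.80 × 2.4 = 1.9200
  age 2: 0.71 × 3.9 = 2.7690
  age 3: 0.59 × 8.2 = 4.8380
  age 4: 0.45 × 8.5 = 3.8250
  age 5: 0.40 × 9.3 = 3.7200
  age 6: 0.32 × 6.1 = 1.9520
  age 7: 0.20 × 3.5 = 0.7000
R₀ = 1.9200 + 2.7690 + 4.8380 + 3.8250 + 3.7200 + 1.9520 + 0.7000 = 19.7240

19.724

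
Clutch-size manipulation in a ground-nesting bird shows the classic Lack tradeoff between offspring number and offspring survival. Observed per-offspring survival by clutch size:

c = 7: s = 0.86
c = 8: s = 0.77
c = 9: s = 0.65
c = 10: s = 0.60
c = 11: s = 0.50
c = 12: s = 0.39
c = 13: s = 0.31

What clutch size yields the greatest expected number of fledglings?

8

Expected fledglings = c × s(c):
  c=7: 7 × 0.86 = 6.020
  c=8: 8 × 0.77 = 6.160
  c=9: 9 × 0.65 = 5.850
  c=10: 10 × 0.60 = 6.000
  c=11: 11 × 0.50 = 5.500
  c=12: 12 × 0.39 = 4.680
  c=13: 13 × 0.31 = 4.030
Maximum at c = 8 (6.160 fledglings).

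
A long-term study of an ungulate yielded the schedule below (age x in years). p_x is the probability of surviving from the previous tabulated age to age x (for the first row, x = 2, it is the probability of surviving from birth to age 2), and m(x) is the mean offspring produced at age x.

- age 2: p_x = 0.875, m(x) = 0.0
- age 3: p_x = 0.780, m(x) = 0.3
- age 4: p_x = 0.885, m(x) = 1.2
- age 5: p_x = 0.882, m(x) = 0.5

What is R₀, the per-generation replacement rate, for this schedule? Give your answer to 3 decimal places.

Survivorship from birth: l_x = p_2·p_3·…·p_x.
  l_2 = 0.87500
  l_3 = 0.68250
  l_4 = 0.60401
  l_5 = 0.53274
R₀ = Σ l_x m(x):
  age 2: 0.87500 × 0.0 = 0.0000
  age 3: 0.68250 × 0.3 = 0.2047
  age 4: 0.60401 × 1.2 = 0.7248
  age 5: 0.53274 × 0.5 = 0.2664
R₀ = 0.0000 + 0.2047 + 0.7248 + 0.2664 = 1.1959

1.196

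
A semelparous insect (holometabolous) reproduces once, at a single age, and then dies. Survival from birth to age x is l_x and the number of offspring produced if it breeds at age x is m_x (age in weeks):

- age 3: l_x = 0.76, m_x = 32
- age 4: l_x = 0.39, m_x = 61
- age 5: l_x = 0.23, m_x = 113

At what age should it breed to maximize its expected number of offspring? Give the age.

5

Expected offspring if breeding at age x = l_x × m_x:
  age 3: 0.76 × 32 = 24.320
  age 4: 0.39 × 61 = 23.790
  age 5: 0.23 × 113 = 25.990
Maximum at age 5 (25.990).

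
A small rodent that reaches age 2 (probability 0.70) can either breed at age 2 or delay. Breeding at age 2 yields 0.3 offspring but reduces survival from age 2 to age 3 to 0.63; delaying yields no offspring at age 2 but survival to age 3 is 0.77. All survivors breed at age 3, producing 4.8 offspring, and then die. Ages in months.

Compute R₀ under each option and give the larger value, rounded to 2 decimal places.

2.59

breed at age 2: R₀ = 0.70 × (0.3 + 0.63 × 4.8) = 0.70 × 3.3240 = 2.3268
delay to age 3: R₀ = 0.70 × (0.77 × 4.8) = 0.70 × 3.6960 = 2.5872
Higher: delay to age 3 (2.5872).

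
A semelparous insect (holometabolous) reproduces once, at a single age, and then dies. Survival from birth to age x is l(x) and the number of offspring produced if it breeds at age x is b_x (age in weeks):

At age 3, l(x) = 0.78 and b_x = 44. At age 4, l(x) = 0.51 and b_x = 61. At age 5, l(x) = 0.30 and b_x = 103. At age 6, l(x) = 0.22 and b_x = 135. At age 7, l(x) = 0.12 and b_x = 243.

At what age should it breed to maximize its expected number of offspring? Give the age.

Expected offspring if breeding at age x = l(x) × b_x:
  age 3: 0.78 × 44 = 34.320
  age 4: 0.51 × 61 = 31.110
  age 5: 0.30 × 103 = 30.900
  age 6: 0.22 × 135 = 29.700
  age 7: 0.12 × 243 = 29.160
Maximum at age 3 (34.320).

3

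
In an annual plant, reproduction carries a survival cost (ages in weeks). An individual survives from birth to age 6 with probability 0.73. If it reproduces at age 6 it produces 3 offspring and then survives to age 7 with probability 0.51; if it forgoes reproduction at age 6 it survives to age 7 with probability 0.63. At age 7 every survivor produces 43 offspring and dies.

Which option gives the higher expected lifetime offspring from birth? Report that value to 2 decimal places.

19.78

breed at age 6: R₀ = 0.73 × (3 + 0.51 × 43) = 0.73 × 24.9300 = 18.1989
delay to age 7: R₀ = 0.73 × (0.63 × 43) = 0.73 × 27.0900 = 19.7757
Higher: delay to age 7 (19.7757).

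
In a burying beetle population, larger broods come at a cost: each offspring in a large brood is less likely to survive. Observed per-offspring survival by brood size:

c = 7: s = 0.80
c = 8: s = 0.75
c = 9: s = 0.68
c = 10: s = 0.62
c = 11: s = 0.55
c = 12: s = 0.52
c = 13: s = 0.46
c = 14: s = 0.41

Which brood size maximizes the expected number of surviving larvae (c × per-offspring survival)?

12

Expected surviving larvae = c × s(c):
  c=7: 7 × 0.80 = 5.600
  c=8: 8 × 0.75 = 6.000
  c=9: 9 × 0.68 = 6.120
  c=10: 10 × 0.62 = 6.200
  c=11: 11 × 0.55 = 6.050
  c=12: 12 × 0.52 = 6.240
  c=13: 13 × 0.46 = 5.980
  c=14: 14 × 0.41 = 5.740
Maximum at c = 12 (6.240 surviving larvae).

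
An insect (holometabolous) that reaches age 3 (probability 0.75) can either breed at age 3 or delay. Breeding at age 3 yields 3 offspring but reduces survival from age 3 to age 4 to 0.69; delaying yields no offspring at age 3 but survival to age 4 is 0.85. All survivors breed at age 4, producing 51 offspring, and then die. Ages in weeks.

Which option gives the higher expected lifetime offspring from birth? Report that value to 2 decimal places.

breed at age 3: R₀ = 0.75 × (3 + 0.69 × 51) = 0.75 × 38.1900 = 28.6425
delay to age 4: R₀ = 0.75 × (0.85 × 51) = 0.75 × 43.3500 = 32.5125
Higher: delay to age 4 (32.5125).

32.51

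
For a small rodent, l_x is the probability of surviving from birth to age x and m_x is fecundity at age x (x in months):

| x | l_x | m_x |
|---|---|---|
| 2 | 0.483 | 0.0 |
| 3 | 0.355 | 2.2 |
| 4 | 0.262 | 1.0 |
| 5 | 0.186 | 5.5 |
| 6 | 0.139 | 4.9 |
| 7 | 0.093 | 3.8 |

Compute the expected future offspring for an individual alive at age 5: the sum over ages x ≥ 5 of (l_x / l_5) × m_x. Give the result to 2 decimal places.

11.06

l_5 = 0.186. Conditional survival from age 5 to x is l_x / l_5.
  x=5: (0.186/0.186) × 5.5 = 5.5000
  x=6: (0.139/0.186) × 4.9 = 3.6618
  x=7: (0.093/0.186) × 3.8 = 1.9000
Sum = 5.5000 + 3.6618 + 1.9000 = 11.0618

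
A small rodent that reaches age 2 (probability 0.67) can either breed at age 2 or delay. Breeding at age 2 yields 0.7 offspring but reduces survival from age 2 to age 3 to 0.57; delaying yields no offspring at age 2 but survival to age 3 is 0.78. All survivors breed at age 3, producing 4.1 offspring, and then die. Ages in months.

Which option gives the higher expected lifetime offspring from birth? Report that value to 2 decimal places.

2.14

breed at age 2: R₀ = 0.67 × (0.7 + 0.57 × 4.1) = 0.67 × 3.0370 = 2.0348
delay to age 3: R₀ = 0.67 × (0.78 × 4.1) = 0.67 × 3.1980 = 2.1427
Higher: delay to age 3 (2.1427).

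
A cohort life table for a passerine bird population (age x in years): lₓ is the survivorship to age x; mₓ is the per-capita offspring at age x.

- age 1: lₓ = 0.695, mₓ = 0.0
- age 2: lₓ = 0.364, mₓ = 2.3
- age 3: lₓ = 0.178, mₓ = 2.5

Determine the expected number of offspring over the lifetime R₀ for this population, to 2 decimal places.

1.28

R₀ = Σ lₓ mₓ:
  age 1: 0.695 × 0.0 = 0.0000
  age 2: 0.364 × 2.3 = 0.8372
  age 3: 0.178 × 2.5 = 0.4450
R₀ = 0.0000 + 0.8372 + 0.4450 = 1.2822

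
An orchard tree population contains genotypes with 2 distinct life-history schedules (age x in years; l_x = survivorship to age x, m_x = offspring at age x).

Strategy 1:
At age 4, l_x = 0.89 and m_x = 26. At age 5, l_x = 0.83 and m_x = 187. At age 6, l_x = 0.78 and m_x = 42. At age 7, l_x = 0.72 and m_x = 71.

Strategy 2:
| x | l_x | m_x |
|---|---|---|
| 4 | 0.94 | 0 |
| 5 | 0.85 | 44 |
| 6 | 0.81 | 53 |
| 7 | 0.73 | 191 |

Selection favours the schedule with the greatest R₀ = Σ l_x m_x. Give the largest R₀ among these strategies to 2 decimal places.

Strategy 1: R₀ = 0.89×26 + 0.83×187 + 0.78×42 + 0.72×71 = 262.2300
Strategy 2: R₀ = 0.94×0 + 0.85×44 + 0.81×53 + 0.73×191 = 219.7600
Highest R₀: strategy 1 with 262.2300.

262.23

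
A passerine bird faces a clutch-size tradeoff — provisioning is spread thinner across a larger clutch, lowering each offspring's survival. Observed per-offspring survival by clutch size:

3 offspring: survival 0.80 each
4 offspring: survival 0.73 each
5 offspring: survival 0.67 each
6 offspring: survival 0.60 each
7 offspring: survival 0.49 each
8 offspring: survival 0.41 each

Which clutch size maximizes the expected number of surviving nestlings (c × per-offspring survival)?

6

Expected surviving nestlings = c × s(c):
  c=3: 3 × 0.80 = 2.400
  c=4: 4 × 0.73 = 2.920
  c=5: 5 × 0.67 = 3.350
  c=6: 6 × 0.60 = 3.600
  c=7: 7 × 0.49 = 3.430
  c=8: 8 × 0.41 = 3.280
Maximum at c = 6 (3.600 surviving nestlings).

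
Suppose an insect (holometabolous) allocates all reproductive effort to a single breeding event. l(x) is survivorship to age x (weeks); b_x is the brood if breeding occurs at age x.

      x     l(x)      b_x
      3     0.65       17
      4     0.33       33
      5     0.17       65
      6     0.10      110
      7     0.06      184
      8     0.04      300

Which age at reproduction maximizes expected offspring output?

8

Expected offspring if breeding at age x = l(x) × b_x:
  age 3: 0.65 × 17 = 11.050
  age 4: 0.33 × 33 = 10.890
  age 5: 0.17 × 65 = 11.050
  age 6: 0.10 × 110 = 11.000
  age 7: 0.06 × 184 = 11.040
  age 8: 0.04 × 300 = 12.000
Maximum at age 8 (12.000).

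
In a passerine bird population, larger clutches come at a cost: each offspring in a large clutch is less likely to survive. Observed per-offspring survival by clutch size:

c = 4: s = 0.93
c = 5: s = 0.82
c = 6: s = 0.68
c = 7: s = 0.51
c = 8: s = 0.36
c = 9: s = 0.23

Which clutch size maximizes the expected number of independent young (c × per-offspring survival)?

5

Expected independent young = c × s(c):
  c=4: 4 × 0.93 = 3.720
  c=5: 5 × 0.82 = 4.100
  c=6: 6 × 0.68 = 4.080
  c=7: 7 × 0.51 = 3.570
  c=8: 8 × 0.36 = 2.880
  c=9: 9 × 0.23 = 2.070
Maximum at c = 5 (4.100 independent young).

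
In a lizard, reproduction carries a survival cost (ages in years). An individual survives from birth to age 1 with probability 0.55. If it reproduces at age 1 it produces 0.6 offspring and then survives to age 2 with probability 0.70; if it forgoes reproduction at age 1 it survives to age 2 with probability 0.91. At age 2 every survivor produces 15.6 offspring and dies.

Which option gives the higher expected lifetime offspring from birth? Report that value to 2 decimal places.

breed at age 1: R₀ = 0.55 × (0.6 + 0.70 × 15.6) = 0.55 × 11.5200 = 6.3360
delay to age 2: R₀ = 0.55 × (0.91 × 15.6) = 0.55 × 14.1960 = 7.8078
Higher: delay to age 2 (7.8078).

7.81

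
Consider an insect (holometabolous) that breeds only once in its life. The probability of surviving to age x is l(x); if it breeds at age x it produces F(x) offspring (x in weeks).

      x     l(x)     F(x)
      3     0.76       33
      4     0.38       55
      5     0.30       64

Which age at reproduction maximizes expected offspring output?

3

Expected offspring if breeding at age x = l(x) × F(x):
  age 3: 0.76 × 33 = 25.080
  age 4: 0.38 × 55 = 20.900
  age 5: 0.30 × 64 = 19.200
Maximum at age 3 (25.080).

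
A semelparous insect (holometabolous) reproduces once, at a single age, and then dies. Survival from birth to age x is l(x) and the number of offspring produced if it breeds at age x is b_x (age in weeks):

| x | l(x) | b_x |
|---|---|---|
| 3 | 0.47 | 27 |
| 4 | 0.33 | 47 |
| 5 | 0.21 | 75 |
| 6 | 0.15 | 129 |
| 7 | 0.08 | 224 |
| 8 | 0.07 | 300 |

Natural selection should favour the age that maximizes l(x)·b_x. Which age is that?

8

Expected offspring if breeding at age x = l(x) × b_x:
  age 3: 0.47 × 27 = 12.690
  age 4: 0.33 × 47 = 15.510
  age 5: 0.21 × 75 = 15.750
  age 6: 0.15 × 129 = 19.350
  age 7: 0.08 × 224 = 17.920
  age 8: 0.07 × 300 = 21.000
Maximum at age 8 (21.000).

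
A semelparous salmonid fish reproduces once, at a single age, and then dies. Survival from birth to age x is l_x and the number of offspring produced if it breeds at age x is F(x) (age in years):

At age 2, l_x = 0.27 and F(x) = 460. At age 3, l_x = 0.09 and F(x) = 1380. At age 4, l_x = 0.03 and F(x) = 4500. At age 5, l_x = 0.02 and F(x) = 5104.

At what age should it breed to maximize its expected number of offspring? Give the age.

Expected offspring if breeding at age x = l_x × F(x):
  age 2: 0.27 × 460 = 124.200
  age 3: 0.09 × 1380 = 124.200
  age 4: 0.03 × 4500 = 135.000
  age 5: 0.02 × 5104 = 102.080
Maximum at age 4 (135.000).

4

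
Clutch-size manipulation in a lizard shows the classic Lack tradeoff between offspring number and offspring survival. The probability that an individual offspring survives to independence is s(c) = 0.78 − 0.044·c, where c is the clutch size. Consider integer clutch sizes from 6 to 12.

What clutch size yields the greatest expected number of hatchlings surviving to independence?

9

Expected hatchlings surviving to independence = c × s(c):
  c=6: 6 × 0.516 = 3.096
  c=7: 7 × 0.472 = 3.304
  c=8: 8 × 0.428 = 3.424
  c=9: 9 × 0.384 = 3.456
  c=10: 10 × 0.340 = 3.400
  c=11: 11 × 0.296 = 3.256
  c=12: 12 × 0.252 = 3.024
Maximum at c = 9 (3.456 hatchlings surviving to independence).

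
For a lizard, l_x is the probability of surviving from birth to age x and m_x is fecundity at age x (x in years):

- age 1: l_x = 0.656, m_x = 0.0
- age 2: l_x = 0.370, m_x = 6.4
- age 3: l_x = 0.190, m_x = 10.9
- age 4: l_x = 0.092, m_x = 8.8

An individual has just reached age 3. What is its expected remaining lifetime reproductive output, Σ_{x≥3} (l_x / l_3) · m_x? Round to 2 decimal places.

l_3 = 0.190. Conditional survival from age 3 to x is l_x / l_3.
  x=3: (0.190/0.190) × 10.9 = 10.9000
  x=4: (0.092/0.190) × 8.8 = 4.2611
Sum = 10.9000 + 4.2611 = 15.1611

15.16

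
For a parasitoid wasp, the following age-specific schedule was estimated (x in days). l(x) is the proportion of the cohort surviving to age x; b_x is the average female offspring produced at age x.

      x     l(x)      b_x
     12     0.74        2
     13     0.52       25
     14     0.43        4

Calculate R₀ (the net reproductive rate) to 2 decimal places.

R₀ = Σ l(x) b_x:
  age 12: 0.74 × 2 = 1.4800
  age 13: 0.52 × 25 = 13.0000
  age 14: 0.43 × 4 = 1.7200
R₀ = 1.4800 + 13.0000 + 1.7200 = 16.2000

16.20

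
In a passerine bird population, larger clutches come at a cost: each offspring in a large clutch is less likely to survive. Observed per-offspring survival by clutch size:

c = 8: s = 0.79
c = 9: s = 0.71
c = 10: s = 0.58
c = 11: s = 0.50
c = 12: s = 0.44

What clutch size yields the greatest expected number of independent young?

9

Expected independent young = c × s(c):
  c=8: 8 × 0.79 = 6.320
  c=9: 9 × 0.71 = 6.390
  c=10: 10 × 0.58 = 5.800
  c=11: 11 × 0.50 = 5.500
  c=12: 12 × 0.44 = 5.280
Maximum at c = 9 (6.390 independent young).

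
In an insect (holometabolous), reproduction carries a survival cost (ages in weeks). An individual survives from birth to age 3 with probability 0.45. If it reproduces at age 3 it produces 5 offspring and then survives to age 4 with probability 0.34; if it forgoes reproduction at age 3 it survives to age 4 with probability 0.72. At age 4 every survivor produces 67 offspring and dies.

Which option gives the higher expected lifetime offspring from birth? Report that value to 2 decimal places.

21.71

breed at age 3: R₀ = 0.45 × (5 + 0.34 × 67) = 0.45 × 27.7800 = 12.5010
delay to age 4: R₀ = 0.45 × (0.72 × 67) = 0.45 × 48.2400 = 21.7080
Higher: delay to age 4 (21.7080).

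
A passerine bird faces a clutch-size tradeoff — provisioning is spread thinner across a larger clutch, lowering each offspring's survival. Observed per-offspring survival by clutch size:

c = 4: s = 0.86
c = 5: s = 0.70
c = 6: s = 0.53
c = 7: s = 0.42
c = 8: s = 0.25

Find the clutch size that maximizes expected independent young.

5

Expected independent young = c × s(c):
  c=4: 4 × 0.86 = 3.440
  c=5: 5 × 0.70 = 3.500
  c=6: 6 × 0.53 = 3.180
  c=7: 7 × 0.42 = 2.940
  c=8: 8 × 0.25 = 2.000
Maximum at c = 5 (3.500 independent young).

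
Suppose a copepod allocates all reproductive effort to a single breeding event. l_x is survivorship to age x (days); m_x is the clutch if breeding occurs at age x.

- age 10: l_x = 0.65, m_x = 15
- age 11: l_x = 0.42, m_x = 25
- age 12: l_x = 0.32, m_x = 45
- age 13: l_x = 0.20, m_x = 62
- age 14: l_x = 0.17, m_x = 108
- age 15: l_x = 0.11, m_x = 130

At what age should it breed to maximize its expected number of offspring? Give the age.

14

Expected offspring if breeding at age x = l_x × m_x:
  age 10: 0.65 × 15 = 9.750
  age 11: 0.42 × 25 = 10.500
  age 12: 0.32 × 45 = 14.400
  age 13: 0.20 × 62 = 12.400
  age 14: 0.17 × 108 = 18.360
  age 15: 0.11 × 130 = 14.300
Maximum at age 14 (18.360).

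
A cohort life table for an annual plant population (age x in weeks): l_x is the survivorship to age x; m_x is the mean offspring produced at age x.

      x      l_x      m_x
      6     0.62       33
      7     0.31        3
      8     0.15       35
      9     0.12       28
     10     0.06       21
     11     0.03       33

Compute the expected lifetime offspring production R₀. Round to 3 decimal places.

R₀ = Σ l_x m_x:
  age 6: 0.62 × 33 = 20.4600
  age 7: 0.31 × 3 = 0.9300
  age 8: 0.15 × 35 = 5.2500
  age 9: 0.12 × 28 = 3.3600
  age 10: 0.06 × 21 = 1.2600
  age 11: 0.03 × 33 = 0.9900
R₀ = 20.4600 + 0.9300 + 5.2500 + 3.3600 + 1.2600 + 0.9900 = 32.2500

32.250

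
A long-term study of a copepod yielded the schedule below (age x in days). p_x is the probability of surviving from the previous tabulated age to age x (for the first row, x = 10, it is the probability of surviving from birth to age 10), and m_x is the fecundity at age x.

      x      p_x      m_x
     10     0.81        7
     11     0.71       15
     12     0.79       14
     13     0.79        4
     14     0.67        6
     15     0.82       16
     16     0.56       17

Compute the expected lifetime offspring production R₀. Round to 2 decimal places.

Survivorship from birth: l_x = p_10·p_11·…·p_x.
  l_10 = 0.81000
  l_11 = 0.57510
  l_12 = 0.45433
  l_13 = 0.35892
  l_14 = 0.24048
  l_15 = 0.19719
  l_16 = 0.11043
R₀ = Σ l_x m_x:
  age 10: 0.81000 × 7 = 5.6700
  age 11: 0.57510 × 15 = 8.6265
  age 12: 0.45433 × 14 = 6.3606
  age 13: 0.35892 × 4 = 1.4357
  age 14: 0.24048 × 6 = 1.4429
  age 15: 0.19719 × 16 = 3.1550
  age 16: 0.11043 × 17 = 1.8773
R₀ = 5.6700 + 8.6265 + 6.3606 + 1.4357 + 1.4429 + 3.1550 + 1.8773 = 28.5680

28.57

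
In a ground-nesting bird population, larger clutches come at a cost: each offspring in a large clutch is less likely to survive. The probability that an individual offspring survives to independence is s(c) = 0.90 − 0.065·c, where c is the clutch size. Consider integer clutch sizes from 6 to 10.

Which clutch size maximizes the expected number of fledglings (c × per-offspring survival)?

Expected fledglings = c × s(c):
  c=6: 6 × 0.510 = 3.060
  c=7: 7 × 0.445 = 3.115
  c=8: 8 × 0.380 = 3.040
  c=9: 9 × 0.315 = 2.835
  c=10: 10 × 0.250 = 2.500
Maximum at c = 7 (3.115 fledglings).

7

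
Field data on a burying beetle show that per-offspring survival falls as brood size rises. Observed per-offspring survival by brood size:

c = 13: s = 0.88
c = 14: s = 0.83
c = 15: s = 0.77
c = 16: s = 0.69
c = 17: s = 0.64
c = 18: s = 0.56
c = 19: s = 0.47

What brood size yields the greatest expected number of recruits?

14

Expected recruits = c × s(c):
  c=13: 13 × 0.88 = 11.440
  c=14: 14 × 0.83 = 11.620
  c=15: 15 × 0.77 = 11.550
  c=16: 16 × 0.69 = 11.040
  c=17: 17 × 0.64 = 10.880
  c=18: 18 × 0.56 = 10.080
  c=19: 19 × 0.47 = 8.930
Maximum at c = 14 (11.620 recruits).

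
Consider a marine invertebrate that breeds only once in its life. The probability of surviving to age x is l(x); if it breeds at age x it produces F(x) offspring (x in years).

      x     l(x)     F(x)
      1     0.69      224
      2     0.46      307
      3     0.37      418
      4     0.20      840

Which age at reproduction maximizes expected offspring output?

Expected offspring if breeding at age x = l(x) × F(x):
  age 1: 0.69 × 224 = 154.560
  age 2: 0.46 × 307 = 141.220
  age 3: 0.37 × 418 = 154.660
  age 4: 0.20 × 840 = 168.000
Maximum at age 4 (168.000).

4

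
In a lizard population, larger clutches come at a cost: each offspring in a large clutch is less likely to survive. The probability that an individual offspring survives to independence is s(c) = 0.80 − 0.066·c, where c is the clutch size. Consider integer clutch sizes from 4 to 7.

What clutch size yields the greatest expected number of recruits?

Expected recruits = c × s(c):
  c=4: 4 × 0.536 = 2.144
  c=5: 5 × 0.470 = 2.350
  c=6: 6 × 0.404 = 2.424
  c=7: 7 × 0.338 = 2.366
Maximum at c = 6 (2.424 recruits).

6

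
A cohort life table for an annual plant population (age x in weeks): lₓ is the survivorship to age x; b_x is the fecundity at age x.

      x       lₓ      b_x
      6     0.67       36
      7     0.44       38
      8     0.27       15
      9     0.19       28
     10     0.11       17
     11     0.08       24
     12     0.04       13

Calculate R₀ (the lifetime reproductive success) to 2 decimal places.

54.52

R₀ = Σ lₓ b_x:
  age 6: 0.67 × 36 = 24.1200
  age 7: 0.44 × 38 = 16.7200
  age 8: 0.27 × 15 = 4.0500
  age 9: 0.19 × 28 = 5.3200
  age 10: 0.11 × 17 = 1.8700
  age 11: 0.08 × 24 = 1.9200
  age 12: 0.04 × 13 = 0.5200
R₀ = 24.1200 + 16.7200 + 4.0500 + 5.3200 + 1.8700 + 1.9200 + 0.5200 = 54.5200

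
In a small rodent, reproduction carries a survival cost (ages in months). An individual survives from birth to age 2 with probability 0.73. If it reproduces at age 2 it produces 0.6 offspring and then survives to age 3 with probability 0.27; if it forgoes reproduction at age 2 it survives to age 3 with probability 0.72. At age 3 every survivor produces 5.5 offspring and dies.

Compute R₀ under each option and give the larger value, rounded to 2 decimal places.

breed at age 2: R₀ = 0.73 × (0.6 + 0.27 × 5.5) = 0.73 × 2.0850 = 1.5220
delay to age 3: R₀ = 0.73 × (0.72 × 5.5) = 0.73 × 3.9600 = 2.8908
Higher: delay to age 3 (2.8908).

2.89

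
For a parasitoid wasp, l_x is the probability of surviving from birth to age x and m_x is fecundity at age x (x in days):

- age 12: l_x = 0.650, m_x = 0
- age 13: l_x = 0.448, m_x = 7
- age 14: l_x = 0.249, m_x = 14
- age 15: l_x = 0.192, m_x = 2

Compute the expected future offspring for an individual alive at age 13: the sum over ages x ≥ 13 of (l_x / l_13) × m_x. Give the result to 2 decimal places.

15.64

l_13 = 0.448. Conditional survival from age 13 to x is l_x / l_13.
  x=13: (0.448/0.448) × 7 = 7.0000
  x=14: (0.249/0.448) × 14 = 7.7812
  x=15: (0.192/0.448) × 2 = 0.8571
Sum = 7.0000 + 7.7812 + 0.8571 = 15.6384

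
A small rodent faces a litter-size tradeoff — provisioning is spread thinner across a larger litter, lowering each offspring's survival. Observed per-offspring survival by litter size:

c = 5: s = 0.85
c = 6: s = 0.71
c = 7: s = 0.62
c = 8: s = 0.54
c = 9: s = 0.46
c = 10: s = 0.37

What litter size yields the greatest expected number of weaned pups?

Expected weaned pups = c × s(c):
  c=5: 5 × 0.85 = 4.250
  c=6: 6 × 0.71 = 4.260
  c=7: 7 × 0.62 = 4.340
  c=8: 8 × 0.54 = 4.320
  c=9: 9 × 0.46 = 4.140
  c=10: 10 × 0.37 = 3.700
Maximum at c = 7 (4.340 weaned pups).

7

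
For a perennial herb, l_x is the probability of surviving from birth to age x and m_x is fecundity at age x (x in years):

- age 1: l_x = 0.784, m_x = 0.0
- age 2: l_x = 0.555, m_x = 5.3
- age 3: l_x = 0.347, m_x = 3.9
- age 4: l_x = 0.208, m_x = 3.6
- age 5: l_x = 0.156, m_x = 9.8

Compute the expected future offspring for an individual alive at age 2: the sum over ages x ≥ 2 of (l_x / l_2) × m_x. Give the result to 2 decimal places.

11.84

l_2 = 0.555. Conditional survival from age 2 to x is l_x / l_2.
  x=2: (0.555/0.555) × 5.3 = 5.3000
  x=3: (0.347/0.555) × 3.9 = 2.4384
  x=4: (0.208/0.555) × 3.6 = 1.3492
  x=5: (0.156/0.555) × 9.8 = 2.7546
Sum = 5.3000 + 2.4384 + 1.3492 + 2.7546 = 11.8422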